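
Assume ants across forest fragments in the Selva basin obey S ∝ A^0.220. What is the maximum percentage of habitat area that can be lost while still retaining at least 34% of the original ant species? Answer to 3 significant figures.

Need (A_new/A_old)^0.22 = 0.34, so A_new/A_old = 0.34^(1/0.22) = 0.34^4.545
ln(A_new/A_old) = ln 0.34 / 0.22 = -1.0788 / 0.22 = -4.9037
A_new/A_old = e^-4.9037 ≈ 0.007419
Fraction that can be lost = 1 − 0.007419 = 0.9926

99.3%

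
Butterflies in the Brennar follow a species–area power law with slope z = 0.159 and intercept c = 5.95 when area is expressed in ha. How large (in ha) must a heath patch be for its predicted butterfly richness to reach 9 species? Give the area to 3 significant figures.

13.5 ha

9 = 5.95 × A^0.159  ⇒  A^0.159 = 9/5.95 = 1.513
ln A = ln(1.513) / 0.159 = 0.4138 / 0.159 = 2.6027
A = e^2.6027 ≈ 13.5 ha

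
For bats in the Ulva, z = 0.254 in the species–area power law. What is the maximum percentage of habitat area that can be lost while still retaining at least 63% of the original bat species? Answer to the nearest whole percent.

Need (A_new/A_old)^0.254 = 0.63, so A_new/A_old = 0.63^(1/0.254) = 0.63^3.937
ln(A_new/A_old) = ln 0.63 / 0.254 = -0.4620 / 0.254 = -1.8190
A_new/A_old = e^-1.8190 ≈ 0.1622
Fraction that can be lost = 1 − 0.1622 = 0.8378

84%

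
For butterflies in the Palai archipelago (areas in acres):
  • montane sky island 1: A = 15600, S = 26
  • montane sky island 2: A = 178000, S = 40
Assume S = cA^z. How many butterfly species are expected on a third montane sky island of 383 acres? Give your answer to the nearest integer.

z = ln(40/26) / ln(178000/15600) = 0.4308 / 2.4345 = 0.1769
c = 26 / 15600^0.1769 = 26 / 5.52 = 4.71
S₃ = 4.71 × 383^0.1769 = 4.71 × 2.865 ≈ 13.49

13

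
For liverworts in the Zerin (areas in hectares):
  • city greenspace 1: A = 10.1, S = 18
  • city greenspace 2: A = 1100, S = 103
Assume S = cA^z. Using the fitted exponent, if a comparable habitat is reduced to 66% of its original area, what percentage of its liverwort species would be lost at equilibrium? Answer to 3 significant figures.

14.3%

z = ln(103/18) / ln(1100/10.1) = 1.7444 / 4.6905 = 0.3719
S_new/S_old = (A_new/A_old)^z = 0.66^0.3719 = exp(0.3719 × -0.4155) = 0.8568
Fraction lost = 1 − 0.8568 = 0.1432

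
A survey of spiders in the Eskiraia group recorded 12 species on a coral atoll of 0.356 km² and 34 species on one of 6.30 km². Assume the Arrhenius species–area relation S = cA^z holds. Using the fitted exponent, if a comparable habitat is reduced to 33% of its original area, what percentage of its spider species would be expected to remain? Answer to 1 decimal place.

66.9%

z = ln(34/12) / ln(6.3/0.356) = 1.0415 / 2.8734 = 0.3624
S_new/S_old = (A_new/A_old)^z = 0.33^0.3624 = exp(0.3624 × -1.1087) = 0.6691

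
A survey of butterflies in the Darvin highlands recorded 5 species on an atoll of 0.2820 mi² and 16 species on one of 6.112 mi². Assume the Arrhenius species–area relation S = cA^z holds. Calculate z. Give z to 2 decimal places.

0.38

Taking logs: ln S = ln c + z ln A, so z = (ln S₂ − ln S₁)/(ln A₂ − ln A₁).
z = ln(16/5) / ln(6.112/0.282) = ln(3.2) / ln(21.67) = 1.1632 / 3.0761 = 0.3781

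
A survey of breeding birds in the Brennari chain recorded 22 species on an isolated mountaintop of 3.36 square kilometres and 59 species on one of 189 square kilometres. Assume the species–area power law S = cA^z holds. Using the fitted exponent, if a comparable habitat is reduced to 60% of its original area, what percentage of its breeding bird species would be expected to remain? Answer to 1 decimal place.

88.2%

z = ln(59/22) / ln(189/3.36) = 0.9865 / 4.0298 = 0.2448
S_new/S_old = (A_new/A_old)^z = 0.6^0.2448 = exp(0.2448 × -0.5108) = 0.8825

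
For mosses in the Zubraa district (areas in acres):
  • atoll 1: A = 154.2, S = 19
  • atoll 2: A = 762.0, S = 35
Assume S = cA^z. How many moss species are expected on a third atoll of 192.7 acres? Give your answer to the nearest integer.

z = ln(35/19) / ln(762/154.2) = 0.6109 / 1.5977 = 0.3824
c = 19 / 154.2^0.3824 = 19 / 6.865 = 2.768
S₃ = 2.768 × 192.7^0.3824 = 2.768 × 7.476 ≈ 20.69

21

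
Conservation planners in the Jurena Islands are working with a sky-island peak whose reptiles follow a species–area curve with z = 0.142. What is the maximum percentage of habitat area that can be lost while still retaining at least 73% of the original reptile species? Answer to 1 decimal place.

Need (A_new/A_old)^0.142 = 0.73, so A_new/A_old = 0.73^(1/0.142) = 0.73^7.042
ln(A_new/A_old) = ln 0.73 / 0.142 = -0.3147 / 0.142 = -2.2163
A_new/A_old = e^-2.2163 ≈ 0.109
Fraction that can be lost = 1 − 0.109 = 0.891

89.1%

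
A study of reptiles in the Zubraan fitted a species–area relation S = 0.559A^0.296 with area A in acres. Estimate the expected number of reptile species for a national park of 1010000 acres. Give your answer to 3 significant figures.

S = 0.559 × 1010000^0.296
ln S = ln 0.559 + 0.296 × ln 1010000 = -0.5816 + 0.296 × 13.8255 = 3.5107
S = e^3.5107 ≈ 33.47

33.5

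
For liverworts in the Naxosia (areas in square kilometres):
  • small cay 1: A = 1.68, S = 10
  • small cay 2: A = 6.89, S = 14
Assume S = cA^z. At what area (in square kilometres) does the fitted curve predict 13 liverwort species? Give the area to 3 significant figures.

5.05 square kilometres

z = ln(14/10) / ln(6.89/1.68) = 0.3365 / 1.4113 = 0.2384
c = 10 / 1.68^0.2384 = 10 / 1.132 = 8.837
A = (13/8.837)^(1/0.2384) ⇒ ln A = ln(1.471)/0.2384 = 1.6192
A = e^1.6192 ≈ 5.049 square kilometres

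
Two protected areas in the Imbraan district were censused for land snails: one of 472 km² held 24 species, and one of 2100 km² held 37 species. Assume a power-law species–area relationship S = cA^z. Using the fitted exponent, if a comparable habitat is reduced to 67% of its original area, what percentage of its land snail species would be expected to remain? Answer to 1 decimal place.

z = ln(37/24) / ln(2100/472) = 0.4329 / 1.4927 = 0.2900
S_new/S_old = (A_new/A_old)^z = 0.67^0.2900 = exp(0.2900 × -0.4005) = 0.8904

89.0%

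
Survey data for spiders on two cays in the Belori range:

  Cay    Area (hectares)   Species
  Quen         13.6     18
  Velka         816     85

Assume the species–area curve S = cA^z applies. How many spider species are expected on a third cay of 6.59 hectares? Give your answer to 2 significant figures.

14

z = ln(85/18) / ln(816/13.6) = 1.5523 / 4.0943 = 0.3791
c = 18 / 13.6^0.3791 = 18 / 2.69 = 6.691
S₃ = 6.691 × 6.59^0.3791 = 6.691 × 2.044 ≈ 13.68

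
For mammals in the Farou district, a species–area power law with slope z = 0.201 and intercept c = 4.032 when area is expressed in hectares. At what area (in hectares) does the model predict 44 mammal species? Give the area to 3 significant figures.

146000 hectares

44 = 4.032 × A^0.201  ⇒  A^0.201 = 44/4.032 = 10.91
ln A = ln(10.91) / 0.201 = 2.3899 / 0.201 = 11.8902
A = e^11.8902 ≈ 145828 hectares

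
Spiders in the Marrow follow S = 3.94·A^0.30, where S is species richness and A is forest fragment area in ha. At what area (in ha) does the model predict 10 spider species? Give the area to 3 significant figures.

10 = 3.94 × A^0.3  ⇒  A^0.3 = 10/3.94 = 2.538
ln A = ln(2.538) / 0.3 = 0.9314 / 0.3 = 3.1047
A = e^3.1047 ≈ 22.3 ha

22.3 ha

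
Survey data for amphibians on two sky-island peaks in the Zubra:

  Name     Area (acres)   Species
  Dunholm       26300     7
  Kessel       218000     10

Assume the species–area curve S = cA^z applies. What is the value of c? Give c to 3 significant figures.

z = ln(S₂/S₁) / ln(A₂/A₁) = ln(10/7) / ln(218000/26300) = 0.3567 / 2.1149 = 0.1686
c = S₁ / A₁^z = 7 / 26300^0.1686 = 7 / 5.564 = 1.258

1.26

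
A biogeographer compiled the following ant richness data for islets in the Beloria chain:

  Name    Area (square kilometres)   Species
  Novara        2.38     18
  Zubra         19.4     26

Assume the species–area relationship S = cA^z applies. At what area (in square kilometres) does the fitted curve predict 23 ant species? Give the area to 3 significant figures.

9.64 square kilometres

z = ln(26/18) / ln(19.4/2.38) = 0.3677 / 2.0982 = 0.1753
c = 18 / 2.38^0.1753 = 18 / 1.164 = 15.46
A = (23/15.46)^(1/0.1753) ⇒ ln A = ln(1.487)/0.1753 = 2.2657
A = e^2.2657 ≈ 9.638 square kilometres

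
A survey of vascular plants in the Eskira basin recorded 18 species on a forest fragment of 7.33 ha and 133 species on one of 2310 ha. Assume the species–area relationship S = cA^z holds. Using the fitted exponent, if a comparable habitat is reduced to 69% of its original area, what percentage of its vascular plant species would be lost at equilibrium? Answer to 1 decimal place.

z = ln(133/18) / ln(2310/7.33) = 2.0000 / 5.7530 = 0.3476
S_new/S_old = (A_new/A_old)^z = 0.69^0.3476 = exp(0.3476 × -0.3711) = 0.879
Fraction lost = 1 − 0.879 = 0.121

12.1%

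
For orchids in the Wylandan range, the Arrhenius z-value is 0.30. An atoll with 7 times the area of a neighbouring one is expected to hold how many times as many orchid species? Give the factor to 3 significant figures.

1.79

S₂/S₁ = (A₂/A₁)^z = 7^0.3
ln(S₂/S₁) = 0.3 × ln 7 = 0.3 × 1.9459 = 0.5838
S₂/S₁ = e^0.5838 ≈ 1.793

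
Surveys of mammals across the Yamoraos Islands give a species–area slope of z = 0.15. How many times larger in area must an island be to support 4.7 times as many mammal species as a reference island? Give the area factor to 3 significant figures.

(A₂/A₁)^0.15 = 4.7, so A₂/A₁ = 4.7^(1/0.15) = 4.7^6.667
ln(A₂/A₁) = ln 4.7 / 0.15 = 1.5476 / 0.15 = 10.3171
A₂/A₁ = e^10.3171 ≈ 30245

30200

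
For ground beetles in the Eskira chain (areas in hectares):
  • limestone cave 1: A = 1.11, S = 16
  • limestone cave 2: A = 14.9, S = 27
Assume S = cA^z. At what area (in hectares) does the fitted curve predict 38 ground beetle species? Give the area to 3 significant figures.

z = ln(27/16) / ln(14.9/1.11) = 0.5232 / 2.5970 = 0.2015
c = 16 / 1.11^0.2015 = 16 / 1.021 = 15.67
A = (38/15.67)^(1/0.2015) ⇒ ln A = ln(2.425)/0.2015 = 4.3975
A = e^4.3975 ≈ 81.25 hectares

81.3 hectares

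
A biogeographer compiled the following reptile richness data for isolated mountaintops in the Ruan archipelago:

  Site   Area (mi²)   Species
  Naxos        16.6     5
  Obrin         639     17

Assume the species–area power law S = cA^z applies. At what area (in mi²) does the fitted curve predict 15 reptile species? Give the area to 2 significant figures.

440 mi²

z = ln(17/5) / ln(639/16.6) = 1.2238 / 3.6505 = 0.3352
c = 5 / 16.6^0.3352 = 5 / 2.565 = 1.95
A = (15/1.95)^(1/0.3352) ⇒ ln A = ln(7.694)/0.3352 = 6.0865
A = e^6.0865 ≈ 439.9 mi²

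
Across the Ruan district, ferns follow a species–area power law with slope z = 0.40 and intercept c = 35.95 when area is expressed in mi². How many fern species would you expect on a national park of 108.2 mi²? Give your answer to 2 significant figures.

S = 35.95 × 108.2^0.4
ln S = ln 35.95 + 0.4 × ln 108.2 = 3.5821 + 0.4 × 4.6840 = 5.4557
S = e^5.4557 ≈ 234.1

230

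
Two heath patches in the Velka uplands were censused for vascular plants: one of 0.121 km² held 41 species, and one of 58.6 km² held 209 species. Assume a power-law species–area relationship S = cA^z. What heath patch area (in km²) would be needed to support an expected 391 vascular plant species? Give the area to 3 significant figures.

632 km²

z = ln(209/41) / ln(58.6/0.121) = 1.6288 / 6.1827 = 0.2634
c = 41 / 0.121^0.2634 = 41 / 0.5733 = 71.52
A = (391/71.52)^(1/0.2634) ⇒ ln A = ln(5.467)/0.2634 = 6.4484
A = e^6.4484 ≈ 631.7 km²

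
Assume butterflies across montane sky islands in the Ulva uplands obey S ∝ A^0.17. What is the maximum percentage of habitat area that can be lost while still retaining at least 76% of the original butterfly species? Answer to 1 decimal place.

Need (A_new/A_old)^0.17 = 0.76, so A_new/A_old = 0.76^(1/0.17) = 0.76^5.882
ln(A_new/A_old) = ln 0.76 / 0.17 = -0.2744 / 0.17 = -1.6143
A_new/A_old = e^-1.6143 ≈ 0.199
Fraction that can be lost = 1 − 0.199 = 0.801

80.1%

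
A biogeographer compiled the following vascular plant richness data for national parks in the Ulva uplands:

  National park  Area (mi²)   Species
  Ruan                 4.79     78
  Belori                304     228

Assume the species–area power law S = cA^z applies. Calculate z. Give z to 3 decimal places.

0.258

Taking logs: ln S = ln c + z ln A, so z = (ln S₂ − ln S₁)/(ln A₂ − ln A₁).
z = ln(228/78) / ln(304/4.79) = ln(2.923) / ln(63.47) = 1.0726 / 4.1505 = 0.2584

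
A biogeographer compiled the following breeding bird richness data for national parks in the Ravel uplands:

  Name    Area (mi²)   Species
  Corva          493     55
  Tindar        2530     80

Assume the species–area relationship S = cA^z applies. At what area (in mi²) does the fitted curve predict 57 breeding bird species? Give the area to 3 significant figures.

576 mi²

z = ln(80/55) / ln(2530/493) = 0.3747 / 1.6355 = 0.2291
c = 55 / 493^0.2291 = 55 / 4.139 = 13.29
A = (57/13.29)^(1/0.2291) ⇒ ln A = ln(4.29)/0.2291 = 6.3564
A = e^6.3564 ≈ 576.2 mi²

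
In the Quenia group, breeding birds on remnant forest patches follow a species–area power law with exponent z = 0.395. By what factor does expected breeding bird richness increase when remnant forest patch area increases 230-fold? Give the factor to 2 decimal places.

S₂/S₁ = (A₂/A₁)^z = 230^0.395
ln(S₂/S₁) = 0.395 × ln 230 = 0.395 × 5.4381 = 2.1480
S₂/S₁ = e^2.1480 ≈ 8.568

8.57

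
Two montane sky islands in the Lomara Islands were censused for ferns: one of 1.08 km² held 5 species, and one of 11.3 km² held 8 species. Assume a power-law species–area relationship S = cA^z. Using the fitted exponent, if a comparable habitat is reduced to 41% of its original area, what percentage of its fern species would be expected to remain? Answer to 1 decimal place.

z = ln(8/5) / ln(11.3/1.08) = 0.4700 / 2.3478 = 0.2002
S_new/S_old = (A_new/A_old)^z = 0.41^0.2002 = exp(0.2002 × -0.8916) = 0.8365

83.7%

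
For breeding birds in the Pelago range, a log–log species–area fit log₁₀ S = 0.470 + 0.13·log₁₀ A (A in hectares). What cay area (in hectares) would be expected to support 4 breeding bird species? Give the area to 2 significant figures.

10 hectares

4 = 2.951 × A^0.13  ⇒  A^0.13 = 4/2.951 = 1.355
ln A = ln(1.355) / 0.13 = 0.3041 / 0.13 = 2.3391
A = e^2.3391 ≈ 10.37 hectares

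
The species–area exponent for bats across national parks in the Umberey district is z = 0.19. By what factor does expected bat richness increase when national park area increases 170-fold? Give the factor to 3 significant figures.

S₂/S₁ = (A₂/A₁)^z = 170^0.19
ln(S₂/S₁) = 0.19 × ln 170 = 0.19 × 5.1358 = 0.9758
S₂/S₁ = e^0.9758 ≈ 2.653

2.65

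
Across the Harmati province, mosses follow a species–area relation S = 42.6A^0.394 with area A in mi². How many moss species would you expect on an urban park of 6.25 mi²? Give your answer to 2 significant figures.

88

S = 42.6 × 6.25^0.394
ln S = ln 42.6 + 0.394 × ln 6.25 = 3.7519 + 0.394 × 1.8326 = 4.4739
S = e^4.4739 ≈ 87.7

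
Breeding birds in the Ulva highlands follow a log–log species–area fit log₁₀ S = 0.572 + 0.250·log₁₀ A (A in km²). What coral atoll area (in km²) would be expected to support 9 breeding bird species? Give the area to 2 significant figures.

9 = 3.733 × A^0.25  ⇒  A^0.25 = 9/3.733 = 2.411
ln A = ln(2.411) / 0.25 = 0.8801 / 0.25 = 3.5206
A = e^3.5206 ≈ 33.8 km²

34 km²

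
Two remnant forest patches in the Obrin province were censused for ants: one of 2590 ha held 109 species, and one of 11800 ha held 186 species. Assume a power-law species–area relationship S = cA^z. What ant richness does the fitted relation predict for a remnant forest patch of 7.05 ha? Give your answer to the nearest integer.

z = ln(186/109) / ln(11800/2590) = 0.5344 / 1.5164 = 0.3524
c = 109 / 2590^0.3524 = 109 / 15.95 = 6.832
S₃ = 6.832 × 7.05^0.3524 = 6.832 × 1.99 ≈ 13.6

14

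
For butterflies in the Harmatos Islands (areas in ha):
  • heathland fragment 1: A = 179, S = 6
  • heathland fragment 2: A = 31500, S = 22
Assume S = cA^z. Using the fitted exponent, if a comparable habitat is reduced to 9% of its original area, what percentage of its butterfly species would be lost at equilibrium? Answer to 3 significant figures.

z = ln(22/6) / ln(31500/179) = 1.2993 / 5.1704 = 0.2513
S_new/S_old = (A_new/A_old)^z = 0.09^0.2513 = exp(0.2513 × -2.4079) = 0.546
Fraction lost = 1 − 0.546 = 0.454

45.4%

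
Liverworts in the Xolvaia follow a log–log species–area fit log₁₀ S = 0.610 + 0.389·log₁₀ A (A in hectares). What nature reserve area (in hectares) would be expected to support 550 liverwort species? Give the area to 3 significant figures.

300000 hectares

550 = 4.074 × A^0.389  ⇒  A^0.389 = 550/4.074 = 135
ln A = ln(135) / 0.389 = 4.9053 / 0.389 = 12.6101
A = e^12.6101 ≈ 299579 hectares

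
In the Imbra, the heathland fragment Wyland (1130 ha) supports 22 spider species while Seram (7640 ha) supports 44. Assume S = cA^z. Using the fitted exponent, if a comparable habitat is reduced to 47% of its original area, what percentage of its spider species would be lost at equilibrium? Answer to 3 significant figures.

24.0%

z = ln(44/22) / ln(7640/1130) = 0.6931 / 1.9112 = 0.3627
S_new/S_old = (A_new/A_old)^z = 0.47^0.3627 = exp(0.3627 × -0.7550) = 0.7605
Fraction lost = 1 − 0.7605 = 0.2395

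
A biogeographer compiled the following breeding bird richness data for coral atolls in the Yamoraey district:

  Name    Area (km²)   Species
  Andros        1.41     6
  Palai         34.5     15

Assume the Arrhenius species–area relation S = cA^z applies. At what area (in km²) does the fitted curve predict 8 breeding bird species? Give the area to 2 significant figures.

3.8 km²

z = ln(15/6) / ln(34.5/1.41) = 0.9163 / 3.1974 = 0.2866
c = 6 / 1.41^0.2866 = 6 / 1.103 = 5.437
A = (8/5.437)^(1/0.2866) ⇒ ln A = ln(1.471)/0.2866 = 1.3474
A = e^1.3474 ≈ 3.848 km²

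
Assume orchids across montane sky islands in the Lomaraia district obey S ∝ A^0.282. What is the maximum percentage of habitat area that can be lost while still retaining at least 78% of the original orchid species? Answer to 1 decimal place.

58.6%

Need (A_new/A_old)^0.282 = 0.78, so A_new/A_old = 0.78^(1/0.282) = 0.78^3.546
ln(A_new/A_old) = ln 0.78 / 0.282 = -0.2485 / 0.282 = -0.8811
A_new/A_old = e^-0.8811 ≈ 0.4143
Fraction that can be lost = 1 − 0.4143 = 0.5857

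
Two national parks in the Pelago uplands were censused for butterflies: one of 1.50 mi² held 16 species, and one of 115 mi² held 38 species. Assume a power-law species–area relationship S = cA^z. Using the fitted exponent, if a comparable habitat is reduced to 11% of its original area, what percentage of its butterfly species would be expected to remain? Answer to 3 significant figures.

64.4%

z = ln(38/16) / ln(115/1.5) = 0.8650 / 4.3395 = 0.1993
S_new/S_old = (A_new/A_old)^z = 0.11^0.1993 = exp(0.1993 × -2.2073) = 0.644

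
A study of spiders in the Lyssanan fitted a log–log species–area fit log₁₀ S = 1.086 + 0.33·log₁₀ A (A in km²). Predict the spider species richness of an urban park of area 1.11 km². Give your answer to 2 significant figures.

S = 12.19 × 1.11^0.33 = 12.19 × 1.035 ≈ 12.62

13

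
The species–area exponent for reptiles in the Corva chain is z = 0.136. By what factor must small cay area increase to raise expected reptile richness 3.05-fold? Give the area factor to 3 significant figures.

(A₂/A₁)^0.136 = 3.05, so A₂/A₁ = 3.05^(1/0.136) = 3.05^7.353
ln(A₂/A₁) = ln 3.05 / 0.136 = 1.1151 / 0.136 = 8.1996
A₂/A₁ = e^8.1996 ≈ 3639

3640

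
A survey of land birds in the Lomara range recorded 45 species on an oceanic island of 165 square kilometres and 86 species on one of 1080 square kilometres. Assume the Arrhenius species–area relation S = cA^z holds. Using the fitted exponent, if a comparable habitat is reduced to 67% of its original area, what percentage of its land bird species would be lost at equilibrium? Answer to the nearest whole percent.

13%

z = ln(86/45) / ln(1080/165) = 0.6477 / 1.8788 = 0.3447
S_new/S_old = (A_new/A_old)^z = 0.67^0.3447 = exp(0.3447 × -0.4005) = 0.871
Fraction lost = 1 − 0.871 = 0.129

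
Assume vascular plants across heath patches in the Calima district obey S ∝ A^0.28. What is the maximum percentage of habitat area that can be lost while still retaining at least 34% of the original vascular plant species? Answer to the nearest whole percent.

Need (A_new/A_old)^0.28 = 0.34, so A_new/A_old = 0.34^(1/0.28) = 0.34^3.571
ln(A_new/A_old) = ln 0.34 / 0.28 = -1.0788 / 0.28 = -3.8529
A_new/A_old = e^-3.8529 ≈ 0.02122
Fraction that can be lost = 1 − 0.02122 = 0.9788

98%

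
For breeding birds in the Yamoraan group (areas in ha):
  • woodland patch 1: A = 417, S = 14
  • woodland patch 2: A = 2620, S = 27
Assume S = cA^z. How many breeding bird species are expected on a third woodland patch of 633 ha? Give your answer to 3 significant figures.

z = ln(27/14) / ln(2620/417) = 0.6568 / 1.8378 = 0.3574
c = 14 / 417^0.3574 = 14 / 8.637 = 1.621
S₃ = 1.621 × 633^0.3574 = 1.621 × 10.03 ≈ 16.25

16.3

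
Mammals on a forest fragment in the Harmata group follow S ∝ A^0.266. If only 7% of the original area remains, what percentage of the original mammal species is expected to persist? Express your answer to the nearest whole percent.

49%

S_new/S_old = (A_new/A_old)^z = 0.07^0.266
= exp(0.266 × ln 0.07) = exp(0.266 × -2.6593) = exp(-0.7074) ≈ 0.4929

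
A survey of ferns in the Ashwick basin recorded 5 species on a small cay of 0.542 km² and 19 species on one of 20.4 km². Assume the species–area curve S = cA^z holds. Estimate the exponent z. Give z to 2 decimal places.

0.37

Taking logs: ln S = ln c + z ln A, so z = (ln S₂ − ln S₁)/(ln A₂ − ln A₁).
z = ln(19/5) / ln(20.4/0.542) = ln(3.8) / ln(37.64) = 1.3350 / 3.6280 = 0.3680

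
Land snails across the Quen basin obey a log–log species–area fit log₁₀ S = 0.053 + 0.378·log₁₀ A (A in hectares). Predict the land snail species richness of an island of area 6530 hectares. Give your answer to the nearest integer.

31

S = 1.13 × 6530^0.378
ln S = ln 1.13 + 0.378 × ln 6530 = 0.1220 + 0.378 × 8.7842 = 3.4425
S = e^3.4425 ≈ 31.26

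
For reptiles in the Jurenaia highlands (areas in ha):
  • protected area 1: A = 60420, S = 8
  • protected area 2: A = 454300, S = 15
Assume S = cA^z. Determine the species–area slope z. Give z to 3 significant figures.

Taking logs: ln S = ln c + z ln A, so z = (ln S₂ − ln S₁)/(ln A₂ − ln A₁).
z = ln(15/8) / ln(454300/60420) = ln(1.875) / ln(7.519) = 0.6286 / 2.0174 = 0.3116

0.312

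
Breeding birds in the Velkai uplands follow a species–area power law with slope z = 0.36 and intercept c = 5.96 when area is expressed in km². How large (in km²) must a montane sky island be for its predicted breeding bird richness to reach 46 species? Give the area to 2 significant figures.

46 = 5.96 × A^0.36  ⇒  A^0.36 = 46/5.96 = 7.718
ln A = ln(7.718) / 0.36 = 2.0436 / 0.36 = 5.6766
A = e^5.6766 ≈ 292 km²

290 km²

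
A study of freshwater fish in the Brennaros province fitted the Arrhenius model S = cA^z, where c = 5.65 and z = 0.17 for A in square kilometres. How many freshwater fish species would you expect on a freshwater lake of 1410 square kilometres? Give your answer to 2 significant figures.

S = 5.65 × 1410^0.17
ln S = ln 5.65 + 0.17 × ln 1410 = 1.7317 + 0.17 × 7.2513 = 2.9644
S = e^2.9644 ≈ 19.38

19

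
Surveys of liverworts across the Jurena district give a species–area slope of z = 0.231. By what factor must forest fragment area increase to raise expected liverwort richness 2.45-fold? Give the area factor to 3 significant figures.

(A₂/A₁)^0.231 = 2.45, so A₂/A₁ = 2.45^(1/0.231) = 2.45^4.329
ln(A₂/A₁) = ln 2.45 / 0.231 = 0.8961 / 0.231 = 3.8792
A₂/A₁ = e^3.8792 ≈ 48.38

48.4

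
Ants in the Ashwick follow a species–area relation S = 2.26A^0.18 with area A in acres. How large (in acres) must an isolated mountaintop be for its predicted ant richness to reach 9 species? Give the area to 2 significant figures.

2200 acres

9 = 2.26 × A^0.18  ⇒  A^0.18 = 9/2.26 = 3.982
ln A = ln(3.982) / 0.18 = 1.3819 / 0.18 = 7.6770
A = e^7.6770 ≈ 2158 acres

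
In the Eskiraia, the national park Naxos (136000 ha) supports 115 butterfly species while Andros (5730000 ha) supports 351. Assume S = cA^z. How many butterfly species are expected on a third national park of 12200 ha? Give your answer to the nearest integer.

z = ln(351/115) / ln(5730000/136000) = 1.1159 / 3.7408 = 0.2983
c = 115 / 136000^0.2983 = 115 / 33.99 = 3.384
S₃ = 3.384 × 12200^0.2983 = 3.384 × 16.55 ≈ 56.02

56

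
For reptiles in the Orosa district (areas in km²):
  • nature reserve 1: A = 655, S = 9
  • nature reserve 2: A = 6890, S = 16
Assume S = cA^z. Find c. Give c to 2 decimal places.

z = ln(S₂/S₁) / ln(A₂/A₁) = ln(16/9) / ln(6890/655) = 0.5754 / 2.3532 = 0.2445
c = S₁ / A₁^z = 9 / 655^0.2445 = 9 / 4.882 = 1.844

1.84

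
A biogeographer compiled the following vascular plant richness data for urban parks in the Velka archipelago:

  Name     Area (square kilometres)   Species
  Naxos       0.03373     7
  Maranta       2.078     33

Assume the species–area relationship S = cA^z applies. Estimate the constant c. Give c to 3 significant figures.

25.1

z = ln(S₂/S₁) / ln(A₂/A₁) = ln(33/7) / ln(2.078/0.03373) = 1.5506 / 4.1208 = 0.3763
c = S₁ / A₁^z = 7 / 0.03373^0.3763 = 7 / 0.2793 = 25.06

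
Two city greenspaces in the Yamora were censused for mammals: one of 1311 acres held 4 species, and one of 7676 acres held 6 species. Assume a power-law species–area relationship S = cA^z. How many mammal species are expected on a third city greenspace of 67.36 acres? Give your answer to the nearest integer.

z = ln(6/4) / ln(7676/1311) = 0.4055 / 1.7673 = 0.2294
c = 4 / 1311^0.2294 = 4 / 5.191 = 0.7706
S₃ = 0.7706 × 67.36^0.2294 = 0.7706 × 2.627 ≈ 2.024

2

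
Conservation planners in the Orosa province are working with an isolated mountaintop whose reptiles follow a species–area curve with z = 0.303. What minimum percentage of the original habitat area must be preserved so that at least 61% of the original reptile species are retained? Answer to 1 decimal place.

19.6%

Need (A_new/A_old)^0.303 = 0.61, so A_new/A_old = 0.61^(1/0.303) = 0.61^3.3
ln(A_new/A_old) = ln 0.61 / 0.303 = -0.4943 / 0.303 = -1.6313
A_new/A_old = e^-1.6313 ≈ 0.1957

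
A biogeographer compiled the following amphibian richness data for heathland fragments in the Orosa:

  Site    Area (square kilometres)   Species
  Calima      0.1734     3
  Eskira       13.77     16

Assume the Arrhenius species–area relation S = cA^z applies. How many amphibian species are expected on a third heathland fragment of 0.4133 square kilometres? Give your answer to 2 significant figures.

z = ln(16/3) / ln(13.77/0.1734) = 1.6740 / 4.3746 = 0.3827
c = 3 / 0.1734^0.3827 = 3 / 0.5115 = 5.865
S₃ = 5.865 × 0.4133^0.3827 = 5.865 × 0.7131 ≈ 4.183

4.2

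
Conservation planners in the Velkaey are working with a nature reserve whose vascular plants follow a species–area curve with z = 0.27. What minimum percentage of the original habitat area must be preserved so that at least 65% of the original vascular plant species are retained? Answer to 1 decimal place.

20.3%

Need (A_new/A_old)^0.27 = 0.65, so A_new/A_old = 0.65^(1/0.27) = 0.65^3.704
ln(A_new/A_old) = ln 0.65 / 0.27 = -0.4308 / 0.27 = -1.5955
A_new/A_old = e^-1.5955 ≈ 0.2028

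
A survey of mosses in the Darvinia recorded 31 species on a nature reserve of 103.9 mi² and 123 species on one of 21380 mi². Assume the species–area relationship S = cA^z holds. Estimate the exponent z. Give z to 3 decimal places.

Taking logs: ln S = ln c + z ln A, so z = (ln S₂ − ln S₁)/(ln A₂ − ln A₁).
z = ln(123/31) / ln(21380/103.9) = ln(3.968) / ln(205.8) = 1.3782 / 5.3268 = 0.2587

0.259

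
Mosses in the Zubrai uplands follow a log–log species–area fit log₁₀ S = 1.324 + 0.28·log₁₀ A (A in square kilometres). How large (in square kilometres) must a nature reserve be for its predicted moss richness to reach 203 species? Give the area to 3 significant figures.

203 = 21.09 × A^0.28  ⇒  A^0.28 = 203/21.09 = 9.627
ln A = ln(9.627) / 0.28 = 2.2646 / 0.28 = 8.0878
A = e^8.0878 ≈ 3255 square kilometres

3250 square kilometres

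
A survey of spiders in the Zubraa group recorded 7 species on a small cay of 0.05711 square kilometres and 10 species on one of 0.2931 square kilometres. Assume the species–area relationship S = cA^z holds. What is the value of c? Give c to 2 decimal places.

13.07

z = ln(S₂/S₁) / ln(A₂/A₁) = ln(10/7) / ln(0.2931/0.05711) = 0.3567 / 1.6355 = 0.2181
c = S₁ / A₁^z = 7 / 0.05711^0.2181 = 7 / 0.5356 = 13.07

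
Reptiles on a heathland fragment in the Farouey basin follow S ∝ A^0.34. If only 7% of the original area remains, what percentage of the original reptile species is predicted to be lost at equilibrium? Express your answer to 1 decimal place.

59.5%

S_new/S_old = (A_new/A_old)^z = 0.07^0.34
= exp(0.34 × ln 0.07) = exp(0.34 × -2.6593) = exp(-0.9041) ≈ 0.4049
Fraction lost = 1 − 0.4049 = 0.5951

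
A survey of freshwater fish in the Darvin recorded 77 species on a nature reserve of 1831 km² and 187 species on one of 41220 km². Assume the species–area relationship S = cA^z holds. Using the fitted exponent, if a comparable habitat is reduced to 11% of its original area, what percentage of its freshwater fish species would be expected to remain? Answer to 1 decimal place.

53.3%

z = ln(187/77) / ln(41220/1831) = 0.8873 / 3.1141 = 0.2849
S_new/S_old = (A_new/A_old)^z = 0.11^0.2849 = exp(0.2849 × -2.2073) = 0.5332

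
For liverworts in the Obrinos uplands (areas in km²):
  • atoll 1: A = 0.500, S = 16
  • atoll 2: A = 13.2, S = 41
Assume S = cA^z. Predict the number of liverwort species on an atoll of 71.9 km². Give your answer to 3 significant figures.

z = ln(41/16) / ln(13.2/0.5) = 0.9410 / 3.2734 = 0.2875
c = 16 / 0.5^0.2875 = 16 / 0.8193 = 19.53
S₃ = 19.53 × 71.9^0.2875 = 19.53 × 3.418 ≈ 66.74

66.7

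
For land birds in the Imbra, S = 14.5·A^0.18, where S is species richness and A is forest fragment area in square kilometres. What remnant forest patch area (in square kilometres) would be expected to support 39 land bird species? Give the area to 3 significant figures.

244 square kilometres

39 = 14.5 × A^0.18  ⇒  A^0.18 = 39/14.5 = 2.69
ln A = ln(2.69) / 0.18 = 0.9894 / 0.18 = 5.4967
A = e^5.4967 ≈ 243.9 square kilometres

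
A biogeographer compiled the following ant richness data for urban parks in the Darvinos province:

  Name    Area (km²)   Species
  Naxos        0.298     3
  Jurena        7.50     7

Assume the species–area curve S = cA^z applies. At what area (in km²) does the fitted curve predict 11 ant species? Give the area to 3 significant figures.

z = ln(7/3) / ln(7.5/0.298) = 0.8473 / 3.2256 = 0.2627
c = 3 / 0.298^0.2627 = 3 / 0.7276 = 4.123
A = (11/4.123)^(1/0.2627) ⇒ ln A = ln(2.668)/0.2627 = 3.7356
A = e^3.7356 ≈ 41.91 km²

41.9 km²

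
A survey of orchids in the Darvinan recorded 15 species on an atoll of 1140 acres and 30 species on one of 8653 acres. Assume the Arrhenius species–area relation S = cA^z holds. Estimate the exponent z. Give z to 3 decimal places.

Taking logs: ln S = ln c + z ln A, so z = (ln S₂ − ln S₁)/(ln A₂ − ln A₁).
z = ln(30/15) / ln(8653/1140) = ln(2) / ln(7.59) = 0.6931 / 2.0269 = 0.3420

0.342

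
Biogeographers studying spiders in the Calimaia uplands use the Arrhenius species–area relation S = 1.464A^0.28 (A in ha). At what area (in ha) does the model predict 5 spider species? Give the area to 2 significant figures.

5 = 1.464 × A^0.28  ⇒  A^0.28 = 5/1.464 = 3.415
ln A = ln(3.415) / 0.28 = 1.2283 / 0.28 = 4.3867
A = e^4.3867 ≈ 80.37 ha

80 ha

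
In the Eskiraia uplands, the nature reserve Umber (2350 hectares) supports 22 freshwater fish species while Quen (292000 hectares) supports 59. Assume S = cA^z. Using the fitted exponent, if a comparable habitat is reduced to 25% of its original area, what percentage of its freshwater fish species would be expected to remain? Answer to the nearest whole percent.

z = ln(59/22) / ln(292000/2350) = 0.9865 / 4.8223 = 0.2046
S_new/S_old = (A_new/A_old)^z = 0.25^0.2046 = exp(0.2046 × -1.3863) = 0.7531

75%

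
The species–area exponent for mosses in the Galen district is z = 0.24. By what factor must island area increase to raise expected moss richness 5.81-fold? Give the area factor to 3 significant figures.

1530

(A₂/A₁)^0.24 = 5.81, so A₂/A₁ = 5.81^(1/0.24) = 5.81^4.167
ln(A₂/A₁) = ln 5.81 / 0.24 = 1.7596 / 0.24 = 7.3316
A₂/A₁ = e^7.3316 ≈ 1528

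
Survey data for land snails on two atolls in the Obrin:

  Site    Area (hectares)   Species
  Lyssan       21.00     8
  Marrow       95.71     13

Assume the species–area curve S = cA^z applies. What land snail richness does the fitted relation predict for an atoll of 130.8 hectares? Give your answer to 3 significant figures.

z = ln(13/8) / ln(95.71/21) = 0.4855 / 1.5168 = 0.3201
c = 8 / 21^0.3201 = 8 / 2.65 = 3.019
S₃ = 3.019 × 130.8^0.3201 = 3.019 × 4.759 ≈ 14.37

14.4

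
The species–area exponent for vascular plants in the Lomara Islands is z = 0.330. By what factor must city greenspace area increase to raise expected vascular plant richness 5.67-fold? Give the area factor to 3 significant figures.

192

(A₂/A₁)^0.33 = 5.67, so A₂/A₁ = 5.67^(1/0.33) = 5.67^3.03
ln(A₂/A₁) = ln 5.67 / 0.33 = 1.7352 / 0.33 = 5.2581
A₂/A₁ = e^5.2581 ≈ 192.1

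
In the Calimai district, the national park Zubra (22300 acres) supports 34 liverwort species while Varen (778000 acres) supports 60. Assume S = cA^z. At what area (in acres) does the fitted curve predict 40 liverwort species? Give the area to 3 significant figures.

z = ln(60/34) / ln(778000/22300) = 0.5680 / 3.5521 = 0.1599
c = 34 / 22300^0.1599 = 34 / 4.958 = 6.858
A = (40/6.858)^(1/0.1599) ⇒ ln A = ln(5.833)/0.1599 = 11.0287
A = e^11.0287 ≈ 61619 acres

61600 acres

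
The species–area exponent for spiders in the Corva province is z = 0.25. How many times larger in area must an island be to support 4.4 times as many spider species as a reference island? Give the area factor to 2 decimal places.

374.81

(A₂/A₁)^0.25 = 4.4, so A₂/A₁ = 4.4^(1/0.25) = 4.4^4
ln(A₂/A₁) = ln 4.4 / 0.25 = 1.4816 / 0.25 = 5.9264
A₂/A₁ = e^5.9264 ≈ 374.8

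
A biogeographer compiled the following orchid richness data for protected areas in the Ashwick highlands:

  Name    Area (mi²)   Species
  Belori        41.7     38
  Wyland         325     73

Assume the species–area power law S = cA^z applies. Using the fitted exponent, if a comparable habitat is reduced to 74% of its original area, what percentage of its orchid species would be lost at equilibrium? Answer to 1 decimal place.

z = ln(73/38) / ln(325/41.7) = 0.6529 / 2.0533 = 0.3180
S_new/S_old = (A_new/A_old)^z = 0.74^0.3180 = exp(0.3180 × -0.3011) = 0.9087
Fraction lost = 1 − 0.9087 = 0.0913

9.1%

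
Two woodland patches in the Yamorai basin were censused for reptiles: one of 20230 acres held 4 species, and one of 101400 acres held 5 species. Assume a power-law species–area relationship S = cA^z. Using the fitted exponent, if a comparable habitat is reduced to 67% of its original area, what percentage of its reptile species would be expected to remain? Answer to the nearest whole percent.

z = ln(5/4) / ln(101400/20230) = 0.2231 / 1.6119 = 0.1384
S_new/S_old = (A_new/A_old)^z = 0.67^0.1384 = exp(0.1384 × -0.4005) = 0.9461

95%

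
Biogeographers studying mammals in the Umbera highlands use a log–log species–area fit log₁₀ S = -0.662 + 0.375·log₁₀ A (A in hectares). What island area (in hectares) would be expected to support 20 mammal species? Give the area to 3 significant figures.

20 = 0.2178 × A^0.375  ⇒  A^0.375 = 20/0.2178 = 91.84
ln A = ln(91.84) / 0.375 = 4.5200 / 0.375 = 12.0534
A = e^12.0534 ≈ 171691 hectares

172000 hectares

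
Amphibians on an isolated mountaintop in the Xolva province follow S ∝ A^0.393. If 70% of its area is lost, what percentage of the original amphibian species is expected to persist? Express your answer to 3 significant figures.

S_new/S_old = (A_new/A_old)^z = 0.3^0.393
= exp(0.393 × ln 0.3) = exp(0.393 × -1.2040) = exp(-0.4732) ≈ 0.623

62.3%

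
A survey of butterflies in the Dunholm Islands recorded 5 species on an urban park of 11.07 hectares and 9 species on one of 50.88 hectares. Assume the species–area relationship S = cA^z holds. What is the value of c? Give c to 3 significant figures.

z = ln(S₂/S₁) / ln(A₂/A₁) = ln(9/5) / ln(50.88/11.07) = 0.5878 / 1.5252 = 0.3854
c = S₁ / A₁^z = 5 / 11.07^0.3854 = 5 / 2.526 = 1.98

1.98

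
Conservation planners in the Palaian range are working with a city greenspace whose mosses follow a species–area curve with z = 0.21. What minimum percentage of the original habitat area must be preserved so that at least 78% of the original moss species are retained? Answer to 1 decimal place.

Need (A_new/A_old)^0.21 = 0.78, so A_new/A_old = 0.78^(1/0.21) = 0.78^4.762
ln(A_new/A_old) = ln 0.78 / 0.21 = -0.2485 / 0.21 = -1.1831
A_new/A_old = e^-1.1831 ≈ 0.3063

30.6%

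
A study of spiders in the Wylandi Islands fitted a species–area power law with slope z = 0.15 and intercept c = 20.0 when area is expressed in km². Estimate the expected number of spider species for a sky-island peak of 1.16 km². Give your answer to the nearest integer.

20 species

S = 20 × 1.16^0.15
ln S = ln 20 + 0.15 × ln 1.16 = 2.9957 + 0.15 × 0.1484 = 3.0180
S = e^3.0180 ≈ 20.45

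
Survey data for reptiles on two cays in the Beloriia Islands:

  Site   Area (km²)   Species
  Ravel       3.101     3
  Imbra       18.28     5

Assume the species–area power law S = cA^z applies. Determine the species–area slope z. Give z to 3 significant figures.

0.288

Taking logs: ln S = ln c + z ln A, so z = (ln S₂ − ln S₁)/(ln A₂ − ln A₁).
z = ln(5/3) / ln(18.28/3.101) = ln(1.667) / ln(5.895) = 0.5108 / 1.7741 = 0.2879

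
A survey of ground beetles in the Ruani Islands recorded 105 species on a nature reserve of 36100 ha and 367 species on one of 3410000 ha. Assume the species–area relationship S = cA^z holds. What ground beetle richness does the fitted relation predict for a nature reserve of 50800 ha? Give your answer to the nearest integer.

115

z = ln(367/105) / ln(3410000/36100) = 1.2514 / 4.5482 = 0.2751
c = 105 / 36100^0.2751 = 105 / 17.95 = 5.851
S₃ = 5.851 × 50800^0.2751 = 5.851 × 19.71 ≈ 115.3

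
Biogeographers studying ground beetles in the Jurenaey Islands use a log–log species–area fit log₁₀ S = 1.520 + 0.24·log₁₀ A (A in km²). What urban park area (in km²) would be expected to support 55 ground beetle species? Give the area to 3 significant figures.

8.28 km²

55 = 33.11 × A^0.24  ⇒  A^0.24 = 55/33.11 = 1.661
ln A = ln(1.661) / 0.24 = 0.5074 / 0.24 = 2.1142
A = e^2.1142 ≈ 8.283 km²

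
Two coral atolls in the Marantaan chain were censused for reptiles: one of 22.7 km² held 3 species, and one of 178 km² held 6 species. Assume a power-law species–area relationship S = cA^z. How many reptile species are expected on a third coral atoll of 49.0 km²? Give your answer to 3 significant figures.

3.89

z = ln(6/3) / ln(178/22.7) = 0.6931 / 2.0594 = 0.3366
c = 3 / 22.7^0.3366 = 3 / 2.86 = 1.049
S₃ = 1.049 × 49^0.3366 = 1.049 × 3.706 ≈ 3.887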